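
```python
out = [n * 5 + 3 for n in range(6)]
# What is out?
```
Trace:
  n=0
  n=1
  n=2
  n=3
  n=4
  n=5
  out=[3, 8, 13, 18, 23, 28]

Final answer: [3, 8, 13, 18, 23, 28]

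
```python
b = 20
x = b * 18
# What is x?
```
Trace:
  b=20
  b=20, x=360

Final answer: 360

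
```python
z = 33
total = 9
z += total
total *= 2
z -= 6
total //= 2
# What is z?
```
Trace:
  z=33
  z=33, total=9
  z=42, total=9
  z=42, total=18
  z=36, total=18
  z=36, total=9

Final answer: 36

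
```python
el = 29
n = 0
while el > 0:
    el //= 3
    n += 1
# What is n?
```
Trace:
  el=29
  el=29, n=0
  el=9, n=1
  el=3, n=2
  el=1, n=3
  el=0, n=4

Final answer: 4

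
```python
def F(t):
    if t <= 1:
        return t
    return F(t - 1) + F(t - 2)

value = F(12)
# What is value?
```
Call trace (a repeated sub-call is expanded the first time; later identical calls just restate its return value):
F(t=12)
  F(t=11)
    F(t=10)
      F(t=9)
        F(t=8)
          F(t=7)
            F(t=6)
              F(t=5)
                F(t=4)
                  F(t=3)
                    F(t=2)
                      F(t=1)
                      -> return 1
                      F(t=0)
                      -> return 0
                    -> return 1
                    F(t=1)
                    -> return 1
                  -> return 2
                  F(t=2) -> return 1  (same call as traced above)
                -> return 3
                F(t=3) -> return 2  (same call as traced above)
              -> return 5
              F(t=4) -> return 3  (same call as traced above)
            -> return 8
            F(t=5) -> return 5  (same call as traced above)
          -> return 13
          F(t=6) -> return 8  (same call as traced above)
        -> return 21
        F(t=7) -> return 13  (same call as traced above)
      -> return 34
      F(t=8) -> return 21  (same call as traced above)
    -> return 55
    F(t=9) -> return 34  (same call as traced above)
  -> return 89
  F(t=10) -> return 55  (same call as traced above)
-> return 144

Final answer: 144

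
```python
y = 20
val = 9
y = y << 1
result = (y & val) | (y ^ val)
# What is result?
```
Trace:
  y=20
  y=20, val=9
  y=40, val=9
  y=40, val=9, result=41

Final answer: 41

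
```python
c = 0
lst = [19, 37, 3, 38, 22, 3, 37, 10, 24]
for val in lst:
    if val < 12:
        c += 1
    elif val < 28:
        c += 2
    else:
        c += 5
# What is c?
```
Trace:
  c=0
  c=2, val=19
  c=7, val=37
  c=8, val=3
  c=13, val=38
  c=15, val=22
  c=16, val=3
  c=21, val=37
  c=22, val=10
  c=24, val=24

Final answer: 24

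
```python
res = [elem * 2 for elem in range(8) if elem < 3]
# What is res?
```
Trace:
  elem=0
  elem=1
  elem=2
  elem=3
  elem=4
  elem=5
  elem=6
  elem=7
  res=[0, 2, 4]

Final answer: [0, 2, 4]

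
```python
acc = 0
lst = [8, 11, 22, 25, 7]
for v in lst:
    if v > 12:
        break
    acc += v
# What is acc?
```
Trace:
  acc=0
  acc=8, v=8
  acc=19, v=11
  acc=19, v=22

Final answer: 19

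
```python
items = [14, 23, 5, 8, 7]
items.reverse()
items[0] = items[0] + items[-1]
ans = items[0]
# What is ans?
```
Trace:
  items=[14, 23, 5, 8, 7]
  items=[7, 8, 5, 23, 14]
  items=[21, 8, 5, 23, 14]
  items=[21, 8, 5, 23, 14], ans=21

Final answer: 21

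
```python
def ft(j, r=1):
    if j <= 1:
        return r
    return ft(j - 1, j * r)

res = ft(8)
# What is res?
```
Call trace:
ft(j=8, r=1)
  ft(j=7, r=8)
    ft(j=6, r=56)
      ft(j=5, r=336)
        ft(j=4, r=1680)
          ft(j=3, r=6720)
            ft(j=2, r=20160)
              ft(j=1, r=40320)
              -> return 40320
            -> return 40320
          -> return 40320
        -> return 40320
      -> return 40320
    -> return 40320
  -> return 40320
-> return 40320

Final answer: 40320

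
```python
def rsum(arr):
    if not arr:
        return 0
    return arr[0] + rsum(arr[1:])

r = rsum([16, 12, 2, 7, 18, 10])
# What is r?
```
Call trace:
rsum(arr=[16, 12, 2, 7, 18, 10])
  rsum(arr=[12, 2, 7, 18, 10])
    rsum(arr=[2, 7, 18, 10])
      rsum(arr=[7, 18, 10])
        rsum(arr=[18, 10])
          rsum(arr=[10])
            rsum(arr=[])
            -> return 0
          -> return 10
        -> return 28
      -> return 35
    -> return 37
  -> return 49
-> return 65

Final answer: 65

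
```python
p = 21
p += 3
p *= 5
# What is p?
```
Trace:
  p=21
  p=24
  p=120

Final answer: 120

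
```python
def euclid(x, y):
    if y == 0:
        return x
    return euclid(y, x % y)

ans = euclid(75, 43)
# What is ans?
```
Call trace:
euclid(x=75, y=43)
  euclid(x=43, y=32)
    euclid(x=32, y=11)
      euclid(x=11, y=10)
        euclid(x=10, y=1)
          euclid(x=1, y=0)
          -> return 1
        -> return 1
      -> return 1
    -> return 1
  -> return 1
-> return 1

Final answer: 1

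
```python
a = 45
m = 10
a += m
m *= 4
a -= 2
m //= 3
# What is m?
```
Trace:
  a=45
  a=45, m=10
  a=55, m=10
  a=55, m=40
  a=53, m=40
  a=53, m=13

Final answer: 13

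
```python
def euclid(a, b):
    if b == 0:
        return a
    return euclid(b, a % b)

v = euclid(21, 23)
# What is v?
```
Call trace:
euclid(a=21, b=23)
  euclid(a=23, b=21)
    euclid(a=21, b=2)
      euclid(a=2, b=1)
        euclid(a=1, b=0)
        -> return 1
      -> return 1
    -> return 1
  -> return 1
-> return 1

Final answer: 1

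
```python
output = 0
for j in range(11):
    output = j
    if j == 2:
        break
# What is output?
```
Trace:
  output=0
  output=0, j=0
  output=1, j=1
  output=2, j=2

Final answer: 2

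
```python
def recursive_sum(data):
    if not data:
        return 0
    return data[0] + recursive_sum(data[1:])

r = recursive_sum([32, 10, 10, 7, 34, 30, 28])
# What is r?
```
Call trace:
recursive_sum(data=[32, 10, 10, 7, 34, 30, 28])
  recursive_sum(data=[10, 10, 7, 34, 30, 28])
    recursive_sum(data=[10, 7, 34, 30, 28])
      recursive_sum(data=[7, 34, 30, 28])
        recursive_sum(data=[34, 30, 28])
          recursive_sum(data=[30, 28])
            recursive_sum(data=[28])
              recursive_sum(data=[])
              -> return 0
            -> return 28
          -> return 58
        -> return 92
      -> return 99
    -> return 109
  -> return 119
-> return 151

Final answer: 151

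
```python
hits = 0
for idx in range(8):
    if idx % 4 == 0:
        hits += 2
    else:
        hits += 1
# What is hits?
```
Trace:
  hits=0
  hits=2, idx=0
  hits=3, idx=1
  hits=4, idx=2
  hits=5, idx=3
  hits=7, idx=4
  hits=8, idx=5
  hits=9, idx=6
  hits=10, idx=7

Final answer: 10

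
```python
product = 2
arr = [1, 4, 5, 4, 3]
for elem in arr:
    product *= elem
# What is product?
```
Trace:
  product=2
  product=2, elem=1
  product=8, elem=4
  product=40, elem=5
  product=160, elem=4
  product=480, elem=3

Final answer: 480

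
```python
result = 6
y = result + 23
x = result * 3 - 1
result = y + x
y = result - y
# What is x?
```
Trace:
  result=6
  result=6, y=29
  result=6, y=29, x=17
  result=46, y=29, x=17
  result=46, y=17, x=17

Final answer: 17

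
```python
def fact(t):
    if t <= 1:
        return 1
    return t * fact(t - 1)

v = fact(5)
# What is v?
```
Call trace:
fact(t=5)
  fact(t=4)
    fact(t=3)
      fact(t=2)
        fact(t=1)
        -> return 1
      -> return 2
    -> return 6
  -> return 24
-> return 120

Final answer: 120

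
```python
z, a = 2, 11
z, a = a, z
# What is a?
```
Trace:
  z=2, a=11
  z=11, a=2

Final answer: 2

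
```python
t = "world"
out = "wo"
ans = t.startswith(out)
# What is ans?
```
Trace:
  t='world'
  t='world', out='wo'
  t='world', out='wo', ans=True

Final answer: True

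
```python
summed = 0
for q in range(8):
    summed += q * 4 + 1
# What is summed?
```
Trace:
  summed=0
  summed=1, q=0
  summed=6, q=1
  summed=15, q=2
  summed=28, q=3
  summed=45, q=4
  summed=66, q=5
  summed=91, q=6
  summed=120, q=7

Final answer: 120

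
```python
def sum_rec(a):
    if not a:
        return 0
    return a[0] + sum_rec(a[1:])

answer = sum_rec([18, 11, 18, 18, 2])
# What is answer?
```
Call trace:
sum_rec(a=[18, 11, 18, 18, 2])
  sum_rec(a=[11, 18, 18, 2])
    sum_rec(a=[18, 18, 2])
      sum_rec(a=[18, 2])
        sum_rec(a=[2])
          sum_rec(a=[])
          -> return 0
        -> return 2
      -> return 20
    -> return 38
  -> return 49
-> return 67

Final answer: 67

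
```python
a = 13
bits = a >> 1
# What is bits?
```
Trace:
  a=13
  a=13, bits=6

Final answer: 6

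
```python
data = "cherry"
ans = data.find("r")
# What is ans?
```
Trace:
  data='cherry'
  data='cherry', ans=3

Final answer: 3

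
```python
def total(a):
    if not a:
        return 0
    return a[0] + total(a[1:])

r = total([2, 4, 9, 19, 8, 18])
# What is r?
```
Call trace:
total(a=[2, 4, 9, 19, 8, 18])
  total(a=[4, 9, 19, 8, 18])
    total(a=[9, 19, 8, 18])
      total(a=[19, 8, 18])
        total(a=[8, 18])
          total(a=[18])
            total(a=[])
            -> return 0
          -> return 18
        -> return 26
      -> return 45
    -> return 54
  -> return 58
-> return 60

Final answer: 60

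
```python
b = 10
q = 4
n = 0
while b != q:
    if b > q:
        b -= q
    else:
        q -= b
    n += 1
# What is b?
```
Trace:
  b=10
  b=10, q=4
  b=10, q=4, n=0
  b=6, q=4, n=1
  b=2, q=4, n=2
  b=2, q=2, n=3

Final answer: 2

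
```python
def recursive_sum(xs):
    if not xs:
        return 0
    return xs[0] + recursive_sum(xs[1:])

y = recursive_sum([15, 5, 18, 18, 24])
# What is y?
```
Call trace:
recursive_sum(xs=[15, 5, 18, 18, 24])
  recursive_sum(xs=[5, 18, 18, 24])
    recursive_sum(xs=[18, 18, 24])
      recursive_sum(xs=[18, 24])
        recursive_sum(xs=[24])
          recursive_sum(xs=[])
          -> return 0
        -> return 24
      -> return 42
    -> return 60
  -> return 65
-> return 80

Final answer: 80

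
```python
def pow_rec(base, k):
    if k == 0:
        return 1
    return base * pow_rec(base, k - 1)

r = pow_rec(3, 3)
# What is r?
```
Call trace:
pow_rec(base=3, k=3)
  pow_rec(base=3, k=2)
    pow_rec(base=3, k=1)
      pow_rec(base=3, k=0)
      -> return 1
    -> return 3
  -> return 9
-> return 27

Final answer: 27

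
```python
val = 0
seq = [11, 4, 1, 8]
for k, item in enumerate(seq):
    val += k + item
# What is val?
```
Trace:
  val=0
  val=11, k=0, item=11
  val=16, k=1, item=4
  val=19, k=2, item=1
  val=30, k=3, item=8

Final answer: 30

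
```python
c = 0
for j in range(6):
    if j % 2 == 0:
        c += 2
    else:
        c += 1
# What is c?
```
Trace:
  c=0
  c=2, j=0
  c=3, j=1
  c=5, j=2
  c=6, j=3
  c=8, j=4
  c=9, j=5

Final answer: 9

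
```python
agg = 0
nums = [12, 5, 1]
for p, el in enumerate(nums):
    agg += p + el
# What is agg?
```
Trace:
  agg=0
  agg=12, p=0, el=12
  agg=18, p=1, el=5
  agg=21, p=2, el=1

Final answer: 21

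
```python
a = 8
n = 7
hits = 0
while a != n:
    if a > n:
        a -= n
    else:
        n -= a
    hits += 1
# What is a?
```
Trace:
  a=8
  a=8, n=7
  a=8, n=7, hits=0
  a=1, n=7, hits=1
  a=1, n=6, hits=2
  a=1, n=5, hits=3
  a=1, n=4, hits=4
  a=1, n=3, hits=5
  a=1, n=2, hits=6
  a=1, n=1, hits=7

Final answer: 1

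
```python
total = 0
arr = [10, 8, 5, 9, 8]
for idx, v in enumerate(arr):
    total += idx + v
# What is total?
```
Trace:
  total=0
  total=10, idx=0, v=10
  total=19, idx=1, v=8
  total=26, idx=2, v=5
  total=38, idx=3, v=9
  total=50, idx=4, v=8

Final answer: 50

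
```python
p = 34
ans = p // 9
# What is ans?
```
Trace:
  p=34
  p=34, ans=3

Final answer: 3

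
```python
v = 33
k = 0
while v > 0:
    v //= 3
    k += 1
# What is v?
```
Trace:
  v=33
  v=33, k=0
  v=11, k=1
  v=3, k=2
  v=1, k=3
  v=0, k=4

Final answer: 0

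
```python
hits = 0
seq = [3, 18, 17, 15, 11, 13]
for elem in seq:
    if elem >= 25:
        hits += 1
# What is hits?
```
Trace:
  hits=0
  hits=0, elem=3
  hits=0, elem=18
  hits=0, elem=17
  hits=0, elem=15
  hits=0, elem=11
  hits=0, elem=13

Final answer: 0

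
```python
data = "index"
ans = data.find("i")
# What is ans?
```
Trace:
  data='index'
  data='index', ans=0

Final answer: 0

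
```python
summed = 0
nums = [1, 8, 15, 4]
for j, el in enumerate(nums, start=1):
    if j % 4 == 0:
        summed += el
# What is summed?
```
Trace:
  summed=0
  summed=0, j=1, el=1
  summed=0, j=2, el=8
  summed=0, j=3, el=15
  summed=4, j=4, el=4

Final answer: 4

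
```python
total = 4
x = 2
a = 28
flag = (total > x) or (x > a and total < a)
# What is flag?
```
Trace:
  total=4
  total=4, x=2
  total=4, x=2, a=28
  total=4, x=2, a=28, flag=True

Final answer: True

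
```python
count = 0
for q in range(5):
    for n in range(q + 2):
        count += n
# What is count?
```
Trace:
  count=0
  count=0, q=0, n=0
  count=1, q=0, n=1
  count=1, q=1, n=0
  count=2, q=1, n=1
  count=4, q=1, n=2
  count=4, q=2, n=0
  count=5, q=2, n=1
  count=7, q=2, n=2
  count=10, q=2, n=3
  count=10, q=3, n=0
  count=11, q=3, n=1
  count=13, q=3, n=2
  count=16, q=3, n=3
  count=20, q=3, n=4
  count=20, q=4, n=0
  count=21, q=4, n=1
  count=23, q=4, n=2
  count=26, q=4, n=3
  count=30, q=4, n=4
  count=35, q=4, n=5

Final answer: 35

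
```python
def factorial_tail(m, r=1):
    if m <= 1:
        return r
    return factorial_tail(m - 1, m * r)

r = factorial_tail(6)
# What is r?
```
Call trace:
factorial_tail(m=6, r=1)
  factorial_tail(m=5, r=6)
    factorial_tail(m=4, r=30)
      factorial_tail(m=3, r=120)
        factorial_tail(m=2, r=360)
          factorial_tail(m=1, r=720)
          -> return 720
        -> return 720
      -> return 720
    -> return 720
  -> return 720
-> return 720

Final answer: 720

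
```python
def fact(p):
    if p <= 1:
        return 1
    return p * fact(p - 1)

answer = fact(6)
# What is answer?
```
Call trace:
fact(p=6)
  fact(p=5)
    fact(p=4)
      fact(p=3)
        fact(p=2)
          fact(p=1)
          -> return 1
        -> return 2
      -> return 6
    -> return 24
  -> return 120
-> return 720

Final answer: 720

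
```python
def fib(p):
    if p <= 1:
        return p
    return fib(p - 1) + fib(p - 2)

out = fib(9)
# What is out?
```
Call trace (a repeated sub-call is expanded the first time; later identical calls just restate its return value):
fib(p=9)
  fib(p=8)
    fib(p=7)
      fib(p=6)
        fib(p=5)
          fib(p=4)
            fib(p=3)
              fib(p=2)
                fib(p=1)
                -> return 1
                fib(p=0)
                -> return 0
              -> return 1
              fib(p=1)
              -> return 1
            -> return 2
            fib(p=2) -> return 1  (same call as traced above)
          -> return 3
          fib(p=3) -> return 2  (same call as traced above)
        -> return 5
        fib(p=4) -> return 3  (same call as traced above)
      -> return 8
      fib(p=5) -> return 5  (same call as traced above)
    -> return 13
    fib(p=6) -> return 8  (same call as traced above)
  -> return 21
  fib(p=7) -> return 13  (same call as traced above)
-> return 34

Final answer: 34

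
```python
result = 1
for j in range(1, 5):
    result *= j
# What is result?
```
Trace:
  result=1
  result=1, j=1
  result=2, j=2
  result=6, j=3
  result=24, j=4

Final answer: 24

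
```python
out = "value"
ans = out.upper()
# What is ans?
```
Trace:
  out='value'
  out='value', ans='VALUE'

Final answer: 'VALUE'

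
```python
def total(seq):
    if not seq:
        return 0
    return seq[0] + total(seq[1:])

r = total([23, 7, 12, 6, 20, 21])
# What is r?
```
Call trace:
total(seq=[23, 7, 12, 6, 20, 21])
  total(seq=[7, 12, 6, 20, 21])
    total(seq=[12, 6, 20, 21])
      total(seq=[6, 20, 21])
        total(seq=[20, 21])
          total(seq=[21])
            total(seq=[])
            -> return 0
          -> return 21
        -> return 41
      -> return 47
    -> return 59
  -> return 66
-> return 89

Final answer: 89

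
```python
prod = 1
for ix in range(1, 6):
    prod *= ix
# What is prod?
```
Trace:
  prod=1
  prod=1, ix=1
  prod=2, ix=2
  prod=6, ix=3
  prod=24, ix=4
  prod=120, ix=5

Final answer: 120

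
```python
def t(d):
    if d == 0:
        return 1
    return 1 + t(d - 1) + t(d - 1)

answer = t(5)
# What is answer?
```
Call trace (a repeated sub-call is expanded the first time; later identical calls just restate its return value):
t(d=5)
  t(d=4)
    t(d=3)
      t(d=2)
        t(d=1)
          t(d=0)
          -> return 1
          t(d=0)
          -> return 1
        -> return 3
        t(d=1) -> return 3  (same call as traced above)
      -> return 7
      t(d=2) -> return 7  (same call as traced above)
    -> return 15
    t(d=3) -> return 15  (same call as traced above)
  -> return 31
  t(d=4) -> return 31  (same call as traced above)
-> return 63

Final answer: 63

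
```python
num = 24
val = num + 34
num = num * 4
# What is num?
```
Trace:
  num=24
  num=24, val=58
  num=96, val=58

Final answer: 96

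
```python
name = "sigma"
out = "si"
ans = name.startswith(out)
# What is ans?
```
Trace:
  name='sigma'
  name='sigma', out='si'
  name='sigma', out='si', ans=True

Final answer: True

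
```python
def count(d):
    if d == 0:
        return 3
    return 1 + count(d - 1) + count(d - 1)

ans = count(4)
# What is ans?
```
Call trace (a repeated sub-call is expanded the first time; later identical calls just restate its return value):
count(d=4)
  count(d=3)
    count(d=2)
      count(d=1)
        count(d=0)
        -> return 3
        count(d=0)
        -> return 3
      -> return 7
      count(d=1) -> return 7  (same call as traced above)
    -> return 15
    count(d=2) -> return 15  (same call as traced above)
  -> return 31
  count(d=3) -> return 31  (same call as traced above)
-> return 63

Final answer: 63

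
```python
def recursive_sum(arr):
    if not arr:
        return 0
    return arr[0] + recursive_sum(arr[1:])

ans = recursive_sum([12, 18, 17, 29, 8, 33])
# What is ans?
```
Call trace:
recursive_sum(arr=[12, 18, 17, 29, 8, 33])
  recursive_sum(arr=[18, 17, 29, 8, 33])
    recursive_sum(arr=[17, 29, 8, 33])
      recursive_sum(arr=[29, 8, 33])
        recursive_sum(arr=[8, 33])
          recursive_sum(arr=[33])
            recursive_sum(arr=[])
            -> return 0
          -> return 33
        -> return 41
      -> return 70
    -> return 87
  -> return 105
-> return 117

Final answer: 117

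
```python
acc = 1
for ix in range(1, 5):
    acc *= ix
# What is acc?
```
Trace:
  acc=1
  acc=1, ix=1
  acc=2, ix=2
  acc=6, ix=3
  acc=24, ix=4

Final answer: 24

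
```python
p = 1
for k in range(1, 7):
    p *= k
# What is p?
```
Trace:
  p=1
  p=1, k=1
  p=2, k=2
  p=6, k=3
  p=24, k=4
  p=120, k=5
  p=720, k=6

Final answer: 720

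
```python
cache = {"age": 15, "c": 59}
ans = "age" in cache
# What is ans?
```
Trace:
  cache={'age': 15, 'c': 59}
  cache={'age': 15, 'c': 59}, ans=True

Final answer: True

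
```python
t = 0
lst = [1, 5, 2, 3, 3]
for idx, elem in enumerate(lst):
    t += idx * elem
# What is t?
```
Trace:
  t=0
  t=0, idx=0, elem=1
  t=5, idx=1, elem=5
  t=9, idx=2, elem=2
  t=18, idx=3, elem=3
  t=30, idx=4, elem=3

Final answer: 30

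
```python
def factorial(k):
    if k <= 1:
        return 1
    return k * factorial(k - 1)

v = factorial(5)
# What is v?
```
Call trace:
factorial(k=5)
  factorial(k=4)
    factorial(k=3)
      factorial(k=2)
        factorial(k=1)
        -> return 1
      -> return 2
    -> return 6
  -> return 24
-> return 120

Final answer: 120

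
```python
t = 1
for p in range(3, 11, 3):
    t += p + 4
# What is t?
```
Trace:
  t=1
  t=8, p=3
  t=18, p=6
  t=31, p=9

Final answer: 31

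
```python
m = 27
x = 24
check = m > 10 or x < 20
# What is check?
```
Trace:
  m=27
  m=27, x=24
  m=27, x=24, check=True

Final answer: True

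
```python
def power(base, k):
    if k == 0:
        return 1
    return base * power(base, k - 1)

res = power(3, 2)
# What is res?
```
Call trace:
power(base=3, k=2)
  power(base=3, k=1)
    power(base=3, k=0)
    -> return 1
  -> return 3
-> return 9

Final answer: 9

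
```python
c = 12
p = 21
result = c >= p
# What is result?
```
Trace:
  c=12
  c=12, p=21
  c=12, p=21, result=False

Final answer: False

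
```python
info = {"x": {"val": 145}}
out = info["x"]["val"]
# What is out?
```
Trace:
  info={'x': {'val': 145}}
  info={'x': {'val': 145}}, out=145

Final answer: 145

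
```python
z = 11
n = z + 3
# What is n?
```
Trace:
  z=11
  z=11, n=14

Final answer: 14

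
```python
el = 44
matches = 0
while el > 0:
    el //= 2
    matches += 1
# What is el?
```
Trace:
  el=44
  el=44, matches=0
  el=22, matches=1
  el=11, matches=2
  el=5, matches=3
  el=2, matches=4
  el=1, matches=5
  el=0, matches=6

Final answer: 0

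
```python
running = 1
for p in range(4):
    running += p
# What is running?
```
Trace:
  running=1
  running=1, p=0
  running=2, p=1
  running=4, p=2
  running=7, p=3

Final answer: 7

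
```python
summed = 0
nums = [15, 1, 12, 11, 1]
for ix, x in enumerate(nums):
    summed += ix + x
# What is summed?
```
Trace:
  summed=0
  summed=15, ix=0, x=15
  summed=17, ix=1, x=1
  summed=31, ix=2, x=12
  summed=45, ix=3, x=11
  summed=50, ix=4, x=1

Final answer: 50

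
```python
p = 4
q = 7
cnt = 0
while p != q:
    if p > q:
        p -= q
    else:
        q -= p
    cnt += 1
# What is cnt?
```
Trace:
  p=4
  p=4, q=7
  p=4, q=7, cnt=0
  p=4, q=3, cnt=1
  p=1, q=3, cnt=2
  p=1, q=2, cnt=3
  p=1, q=1, cnt=4

Final answer: 4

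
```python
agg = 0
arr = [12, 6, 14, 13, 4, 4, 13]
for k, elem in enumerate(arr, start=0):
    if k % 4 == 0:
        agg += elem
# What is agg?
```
Trace:
  agg=0
  agg=12, k=0, elem=12
  agg=12, k=1, elem=6
  agg=12, k=2, elem=14
  agg=12, k=3, elem=13
  agg=16, k=4, elem=4
  agg=16, k=5, elem=4
  agg=16, k=6, elem=13

Final answer: 16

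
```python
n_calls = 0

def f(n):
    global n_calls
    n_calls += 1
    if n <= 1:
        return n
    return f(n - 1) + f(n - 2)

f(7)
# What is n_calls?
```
Call trace (a repeated sub-call is expanded the first time; later identical calls just restate its return value):
f(n=7)
  f(n=6)
    f(n=5)
      f(n=4)
        f(n=3)
          f(n=2)
            f(n=1)
            -> return 1
            f(n=0)
            -> return 0
          -> return 1
          f(n=1)
          -> return 1
        -> return 2
        f(n=2) -> return 1  (same call as traced above)
      -> return 3
      f(n=3) -> return 2  (same call as traced above)
    -> return 5
    f(n=4) -> return 3  (same call as traced above)
  -> return 8
  f(n=5) -> return 5  (same call as traced above)
-> return 13

n_calls is incremented once per call, so count the calls in each subtree. Let C(n) = number of calls made by f(n).
C(0) = C(1) = 1 (base case, no recursion); C(n) = 1 + C(n - 1) + C(n - 2) otherwise.
C(2) = 1 + C(1) + C(0) = 1 + 1 + 1 = 3
C(3) = 1 + C(2) + C(1) = 1 + 3 + 1 = 5
C(4) = 1 + C(3) + C(2) = 1 + 5 + 3 = 9
C(5) = 1 + C(4) + C(3) = 1 + 9 + 5 = 15
C(6) = 1 + C(5) + C(4) = 1 + 15 + 9 = 25
C(7) = 1 + C(6) + C(5) = 1 + 25 + 15 = 41
n_calls = C(7) = 41

Final answer: 41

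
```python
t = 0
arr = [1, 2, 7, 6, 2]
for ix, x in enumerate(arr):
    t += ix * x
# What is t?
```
Trace:
  t=0
  t=0, ix=0, x=1
  t=2, ix=1, x=2
  t=16, ix=2, x=7
  t=34, ix=3, x=6
  t=42, ix=4, x=2

Final answer: 42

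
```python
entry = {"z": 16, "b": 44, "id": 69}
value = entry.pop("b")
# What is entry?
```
Trace:
  entry={'z': 16, 'b': 44, 'id': 69}
  entry={'z': 16, 'id': 69}, value=44

Final answer: {'z': 16, 'id': 69}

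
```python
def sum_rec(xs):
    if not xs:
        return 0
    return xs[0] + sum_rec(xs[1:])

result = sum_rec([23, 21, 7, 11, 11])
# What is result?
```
Call trace:
sum_rec(xs=[23, 21, 7, 11, 11])
  sum_rec(xs=[21, 7, 11, 11])
    sum_rec(xs=[7, 11, 11])
      sum_rec(xs=[11, 11])
        sum_rec(xs=[11])
          sum_rec(xs=[])
          -> return 0
        -> return 11
      -> return 22
    -> return 29
  -> return 50
-> return 73

Final answer: 73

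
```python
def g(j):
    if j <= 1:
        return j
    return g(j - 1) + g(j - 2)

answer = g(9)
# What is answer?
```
Call trace (a repeated sub-call is expanded the first time; later identical calls just restate its return value):
g(j=9)
  g(j=8)
    g(j=7)
      g(j=6)
        g(j=5)
          g(j=4)
            g(j=3)
              g(j=2)
                g(j=1)
                -> return 1
                g(j=0)
                -> return 0
              -> return 1
              g(j=1)
              -> return 1
            -> return 2
            g(j=2) -> return 1  (same call as traced above)
          -> return 3
          g(j=3) -> return 2  (same call as traced above)
        -> return 5
        g(j=4) -> return 3  (same call as traced above)
      -> return 8
      g(j=5) -> return 5  (same call as traced above)
    -> return 13
    g(j=6) -> return 8  (same call as traced above)
  -> return 21
  g(j=7) -> return 13  (same call as traced above)
-> return 34

Final answer: 34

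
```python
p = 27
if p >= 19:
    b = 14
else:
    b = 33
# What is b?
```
Trace:
  p=27
  p=27, b=14

Final answer: 14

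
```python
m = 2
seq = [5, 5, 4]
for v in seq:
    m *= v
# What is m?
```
Trace:
  m=2
  m=10, v=5
  m=50, v=5
  m=200, v=4

Final answer: 200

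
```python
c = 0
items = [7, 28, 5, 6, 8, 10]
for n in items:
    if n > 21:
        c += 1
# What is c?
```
Trace:
  c=0
  c=0, n=7
  c=1, n=28
  c=1, n=5
  c=1, n=6
  c=1, n=8
  c=1, n=10

Final answer: 1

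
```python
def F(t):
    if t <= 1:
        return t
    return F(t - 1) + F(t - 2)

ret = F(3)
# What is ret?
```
Call trace:
F(t=3)
  F(t=2)
    F(t=1)
    -> return 1
    F(t=0)
    -> return 0
  -> return 1
  F(t=1)
  -> return 1
-> return 2

Final answer: 2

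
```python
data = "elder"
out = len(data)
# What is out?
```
Trace:
  data='elder'
  data='elder', out=5

Final answer: 5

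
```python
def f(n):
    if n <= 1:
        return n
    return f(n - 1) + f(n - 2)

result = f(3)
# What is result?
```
Call trace:
f(n=3)
  f(n=2)
    f(n=1)
    -> return 1
    f(n=0)
    -> return 0
  -> return 1
  f(n=1)
  -> return 1
-> return 2

Final answer: 2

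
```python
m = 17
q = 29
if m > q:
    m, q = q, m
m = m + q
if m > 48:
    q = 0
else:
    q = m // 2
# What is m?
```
Trace:
  m=17
  m=17, q=29
  m=17, q=29
  m=46, q=29
  m=46, q=23

Final answer: 46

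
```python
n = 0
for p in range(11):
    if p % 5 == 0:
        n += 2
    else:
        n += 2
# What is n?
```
Trace:
  n=0
  n=2, p=0
  n=4, p=1
  n=6, p=2
  n=8, p=3
  n=10, p=4
  n=12, p=5
  n=14, p=6
  n=16, p=7
  n=18, p=8
  n=20, p=9
  n=22, p=10

Final answer: 22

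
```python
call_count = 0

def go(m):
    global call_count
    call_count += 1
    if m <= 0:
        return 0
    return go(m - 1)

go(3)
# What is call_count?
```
Call trace:
go(m=3)
  go(m=2)
    go(m=1)
      go(m=0)
      -> return 0
    -> return 0
  -> return 0
-> return 0

call_count is incremented once per call. go is entered once for each m = 3, 2, 1, 0 (the m <= 0 call returns without recursing), i.e. 3 + 1 calls.
call_count = 4

Final answer: 4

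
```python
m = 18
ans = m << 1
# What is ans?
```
Trace:
  m=18
  m=18, ans=36

Final answer: 36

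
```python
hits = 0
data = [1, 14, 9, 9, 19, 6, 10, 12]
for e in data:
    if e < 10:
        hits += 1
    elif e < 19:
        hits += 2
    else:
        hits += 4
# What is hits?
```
Trace:
  hits=0
  hits=1, e=1
  hits=3, e=14
  hits=4, e=9
  hits=5, e=9
  hits=9, e=19
  hits=10, e=6
  hits=12, e=10
  hits=14, e=12

Final answer: 14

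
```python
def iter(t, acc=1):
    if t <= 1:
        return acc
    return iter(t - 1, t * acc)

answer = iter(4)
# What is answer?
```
Call trace:
iter(t=4, acc=1)
  iter(t=3, acc=4)
    iter(t=2, acc=12)
      iter(t=1, acc=24)
      -> return 24
    -> return 24
  -> return 24
-> return 24

Final answer: 24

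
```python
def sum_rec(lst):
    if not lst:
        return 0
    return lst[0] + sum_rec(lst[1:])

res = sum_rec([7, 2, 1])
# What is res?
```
Call trace:
sum_rec(lst=[7, 2, 1])
  sum_rec(lst=[2, 1])
    sum_rec(lst=[1])
      sum_rec(lst=[])
      -> return 0
    -> return 1
  -> return 3
-> return 10

Final answer: 10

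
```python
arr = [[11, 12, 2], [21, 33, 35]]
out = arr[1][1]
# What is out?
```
Trace:
  arr=[[11, 12, 2], [21, 33, 35]]
  arr=[[11, 12, 2], [21, 33, 35]], out=33

Final answer: 33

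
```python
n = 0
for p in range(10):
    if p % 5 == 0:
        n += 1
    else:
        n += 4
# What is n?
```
Trace:
  n=0
  n=1, p=0
  n=5, p=1
  n=9, p=2
  n=13, p=3
  n=17, p=4
  n=18, p=5
  n=22, p=6
  n=26, p=7
  n=30, p=8
  n=34, p=9

Final answer: 34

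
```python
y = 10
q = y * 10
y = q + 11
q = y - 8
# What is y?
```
Trace:
  y=10
  y=10, q=100
  y=111, q=100
  y=111, q=103

Final answer: 111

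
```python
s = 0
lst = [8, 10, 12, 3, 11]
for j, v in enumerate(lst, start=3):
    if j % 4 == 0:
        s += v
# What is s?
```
Trace:
  s=0
  s=0, j=3, v=8
  s=10, j=4, v=10
  s=10, j=5, v=12
  s=10, j=6, v=3
  s=10, j=7, v=11

Final answer: 10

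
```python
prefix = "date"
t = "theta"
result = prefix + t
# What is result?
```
Trace:
  prefix='date'
  prefix='date', t='theta'
  prefix='date', t='theta', result='datetheta'

Final answer: 'datetheta'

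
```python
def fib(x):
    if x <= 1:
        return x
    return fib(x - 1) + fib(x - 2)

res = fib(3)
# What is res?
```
Call trace:
fib(x=3)
  fib(x=2)
    fib(x=1)
    -> return 1
    fib(x=0)
    -> return 0
  -> return 1
  fib(x=1)
  -> return 1
-> return 2

Final answer: 2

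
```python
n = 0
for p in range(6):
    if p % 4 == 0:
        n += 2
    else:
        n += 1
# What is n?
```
Trace:
  n=0
  n=2, p=0
  n=3, p=1
  n=4, p=2
  n=5, p=3
  n=7, p=4
  n=8, p=5

Final answer: 8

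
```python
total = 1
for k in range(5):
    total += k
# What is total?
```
Trace:
  total=1
  total=1, k=0
  total=2, k=1
  total=4, k=2
  total=7, k=3
  total=11, k=4

Final answer: 11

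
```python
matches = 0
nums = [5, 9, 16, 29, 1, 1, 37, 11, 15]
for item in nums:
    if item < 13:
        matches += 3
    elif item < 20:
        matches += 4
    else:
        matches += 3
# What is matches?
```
Trace:
  matches=0
  matches=3, item=5
  matches=6, item=9
  matches=10, item=16
  matches=13, item=29
  matches=16, item=1
  matches=19, item=1
  matches=22, item=37
  matches=25, item=11
  matches=29, item=15

Final answer: 29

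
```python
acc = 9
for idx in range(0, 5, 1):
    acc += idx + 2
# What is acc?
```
Trace:
  acc=9
  acc=11, idx=0
  acc=14, idx=1
  acc=18, idx=2
  acc=23, idx=3
  acc=29, idx=4

Final answer: 29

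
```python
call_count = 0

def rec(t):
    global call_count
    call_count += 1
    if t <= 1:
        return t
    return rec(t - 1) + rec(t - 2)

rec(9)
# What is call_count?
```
Call trace (a repeated sub-call is expanded the first time; later identical calls just restate its return value):
rec(t=9)
  rec(t=8)
    rec(t=7)
      rec(t=6)
        rec(t=5)
          rec(t=4)
            rec(t=3)
              rec(t=2)
                rec(t=1)
                -> return 1
                rec(t=0)
                -> return 0
              -> return 1
              rec(t=1)
              -> return 1
            -> return 2
            rec(t=2) -> return 1  (same call as traced above)
          -> return 3
          rec(t=3) -> return 2  (same call as traced above)
        -> return 5
        rec(t=4) -> return 3  (same call as traced above)
      -> return 8
      rec(t=5) -> return 5  (same call as traced above)
    -> return 13
    rec(t=6) -> return 8  (same call as traced above)
  -> return 21
  rec(t=7) -> return 13  (same call as traced above)
-> return 34

call_count is incremented once per call, so count the calls in each subtree. Let C(t) = number of calls made by rec(t).
C(0) = C(1) = 1 (base case, no recursion); C(t) = 1 + C(t - 1) + C(t - 2) otherwise.
C(2) = 1 + C(1) + C(0) = 1 + 1 + 1 = 3
C(3) = 1 + C(2) + C(1) = 1 + 3 + 1 = 5
C(4) = 1 + C(3) + C(2) = 1 + 5 + 3 = 9
C(5) = 1 + C(4) + C(3) = 1 + 9 + 5 = 15
C(6) = 1 + C(5) + C(4) = 1 + 15 + 9 = 25
C(7) = 1 + C(6) + C(5) = 1 + 25 + 15 = 41
C(8) = 1 + C(7) + C(6) = 1 + 41 + 25 = 67
C(9) = 1 + C(8) + C(7) = 1 + 67 + 41 = 109
call_count = C(9) = 109

Final answer: 109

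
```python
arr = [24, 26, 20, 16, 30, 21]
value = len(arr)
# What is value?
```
Trace:
  arr=[24, 26, 20, 16, 30, 21]
  arr=[24, 26, 20, 16, 30, 21], value=6

Final answer: 6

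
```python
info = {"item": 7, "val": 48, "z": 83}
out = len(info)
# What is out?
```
Trace:
  info={'item': 7, 'val': 48, 'z': 83}
  info={'item': 7, 'val': 48, 'z': 83}, out=3

Final answer: 3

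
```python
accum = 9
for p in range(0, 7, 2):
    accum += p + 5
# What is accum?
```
Trace:
  accum=9
  accum=14, p=0
  accum=21, p=2
  accum=30, p=4
  accum=41, p=6

Final answer: 41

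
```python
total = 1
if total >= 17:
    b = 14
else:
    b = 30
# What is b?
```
Trace:
  total=1
  total=1, b=30

Final answer: 30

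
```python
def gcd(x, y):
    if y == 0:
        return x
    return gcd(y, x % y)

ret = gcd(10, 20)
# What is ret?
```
Call trace:
gcd(x=10, y=20)
  gcd(x=20, y=10)
    gcd(x=10, y=0)
    -> return 10
  -> return 10
-> return 10

Final answer: 10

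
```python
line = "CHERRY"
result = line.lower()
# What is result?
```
Trace:
  line='CHERRY'
  line='CHERRY', result='cherry'

Final answer: 'cherry'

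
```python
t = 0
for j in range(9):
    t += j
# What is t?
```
Trace:
  t=0
  t=0, j=0
  t=1, j=1
  t=3, j=2
  t=6, j=3
  t=10, j=4
  t=15, j=5
  t=21, j=6
  t=28, j=7
  t=36, j=8

Final answer: 36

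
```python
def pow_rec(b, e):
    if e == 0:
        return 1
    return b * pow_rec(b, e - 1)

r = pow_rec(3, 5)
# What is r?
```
Call trace:
pow_rec(b=3, e=5)
  pow_rec(b=3, e=4)
    pow_rec(b=3, e=3)
      pow_rec(b=3, e=2)
        pow_rec(b=3, e=1)
          pow_rec(b=3, e=0)
          -> return 1
        -> return 3
      -> return 9
    -> return 27
  -> return 81
-> return 243

Final answer: 243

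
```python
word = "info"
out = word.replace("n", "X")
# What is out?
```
Trace:
  word='info'
  word='info', out='iXfo'

Final answer: 'iXfo'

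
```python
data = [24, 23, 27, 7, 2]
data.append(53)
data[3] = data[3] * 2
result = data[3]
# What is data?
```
Trace:
  data=[24, 23, 27, 7, 2]
  data=[24, 23, 27, 7, 2, 53]
  data=[24, 23, 27, 14, 2, 53]
  data=[24, 23, 27, 14, 2, 53], result=14

Final answer: [24, 23, 27, 14, 2, 53]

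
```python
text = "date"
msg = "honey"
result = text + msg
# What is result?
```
Trace:
  text='date'
  text='date', msg='honey'
  text='date', msg='honey', result='datehoney'

Final answer: 'datehoney'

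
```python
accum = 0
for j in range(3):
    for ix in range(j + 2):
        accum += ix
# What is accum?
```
Trace:
  accum=0
  accum=0, j=0, ix=0
  accum=1, j=0, ix=1
  accum=1, j=1, ix=0
  accum=2, j=1, ix=1
  accum=4, j=1, ix=2
  accum=4, j=2, ix=0
  accum=5, j=2, ix=1
  accum=7, j=2, ix=2
  accum=10, j=2, ix=3

Final answer: 10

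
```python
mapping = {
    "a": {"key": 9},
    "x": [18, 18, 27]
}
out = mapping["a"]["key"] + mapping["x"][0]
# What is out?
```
Trace:
  mapping={'a': {'key': 9}, 'x': [18, 18, 27]}
  mapping={'a': {'key': 9}, 'x': [18, 18, 27]}, out=27

Final answer: 27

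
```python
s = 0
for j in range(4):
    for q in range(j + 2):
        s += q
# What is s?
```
Trace:
  s=0
  s=0, j=0, q=0
  s=1, j=0, q=1
  s=1, j=1, q=0
  s=2, j=1, q=1
  s=4, j=1, q=2
  s=4, j=2, q=0
  s=5, j=2, q=1
  s=7, j=2, q=2
  s=10, j=2, q=3
  s=10, j=3, q=0
  s=11, j=3, q=1
  s=13, j=3, q=2
  s=16, j=3, q=3
  s=20, j=3, q=4

Final answer: 20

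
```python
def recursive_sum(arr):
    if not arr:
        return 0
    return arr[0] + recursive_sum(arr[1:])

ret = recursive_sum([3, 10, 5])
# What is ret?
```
Call trace:
recursive_sum(arr=[3, 10, 5])
  recursive_sum(arr=[10, 5])
    recursive_sum(arr=[5])
      recursive_sum(arr=[])
      -> return 0
    -> return 5
  -> return 15
-> return 18

Final answer: 18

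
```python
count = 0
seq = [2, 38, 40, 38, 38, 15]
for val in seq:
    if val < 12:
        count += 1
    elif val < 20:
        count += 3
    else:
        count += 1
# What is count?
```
Trace:
  count=0
  count=1, val=2
  count=2, val=38
  count=3, val=40
  count=4, val=38
  count=5, val=38
  count=8, val=15

Final answer: 8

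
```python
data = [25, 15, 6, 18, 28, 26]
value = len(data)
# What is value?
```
Trace:
  data=[25, 15, 6, 18, 28, 26]
  data=[25, 15, 6, 18, 28, 26], value=6

Final answer: 6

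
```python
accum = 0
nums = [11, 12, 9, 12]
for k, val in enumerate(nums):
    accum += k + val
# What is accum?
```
Trace:
  accum=0
  accum=11, k=0, val=11
  accum=24, k=1, val=12
  accum=35, k=2, val=9
  accum=50, k=3, val=12

Final answer: 50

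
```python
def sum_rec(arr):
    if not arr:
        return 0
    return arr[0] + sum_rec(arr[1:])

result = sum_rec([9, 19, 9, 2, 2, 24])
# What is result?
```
Call trace:
sum_rec(arr=[9, 19, 9, 2, 2, 24])
  sum_rec(arr=[19, 9, 2, 2, 24])
    sum_rec(arr=[9, 2, 2, 24])
      sum_rec(arr=[2, 2, 24])
        sum_rec(arr=[2, 24])
          sum_rec(arr=[24])
            sum_rec(arr=[])
            -> return 0
          -> return 24
        -> return 26
      -> return 28
    -> return 37
  -> return 56
-> return 65

Final answer: 65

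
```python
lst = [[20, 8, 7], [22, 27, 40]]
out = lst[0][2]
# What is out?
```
Trace:
  lst=[[20, 8, 7], [22, 27, 40]]
  lst=[[20, 8, 7], [22, 27, 40]], out=7

Final answer: 7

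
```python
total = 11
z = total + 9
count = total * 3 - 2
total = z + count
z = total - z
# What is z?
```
Trace:
  total=11
  total=11, z=20
  total=11, z=20, count=31
  total=51, z=20, count=31
  total=51, z=31, count=31

Final answer: 31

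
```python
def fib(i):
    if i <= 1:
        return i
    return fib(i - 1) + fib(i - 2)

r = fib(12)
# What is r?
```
Call trace (a repeated sub-call is expanded the first time; later identical calls just restate its return value):
fib(i=12)
  fib(i=11)
    fib(i=10)
      fib(i=9)
        fib(i=8)
          fib(i=7)
            fib(i=6)
              fib(i=5)
                fib(i=4)
                  fib(i=3)
                    fib(i=2)
                      fib(i=1)
                      -> return 1
                      fib(i=0)
                      -> return 0
                    -> return 1
                    fib(i=1)
                    -> return 1
                  -> return 2
                  fib(i=2) -> return 1  (same call as traced above)
                -> return 3
                fib(i=3) -> return 2  (same call as traced above)
              -> return 5
              fib(i=4) -> return 3  (same call as traced above)
            -> return 8
            fib(i=5) -> return 5  (same call as traced above)
          -> return 13
          fib(i=6) -> return 8  (same call as traced above)
        -> return 21
        fib(i=7) -> return 13  (same call as traced above)
      -> return 34
      fib(i=8) -> return 21  (same call as traced above)
    -> return 55
    fib(i=9) -> return 34  (same call as traced above)
  -> return 89
  fib(i=10) -> return 55  (same call as traced above)
-> return 144

Final answer: 144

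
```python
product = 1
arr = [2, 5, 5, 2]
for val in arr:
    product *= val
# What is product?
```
Trace:
  product=1
  product=2, val=2
  product=10, val=5
  product=50, val=5
  product=100, val=2

Final answer: 100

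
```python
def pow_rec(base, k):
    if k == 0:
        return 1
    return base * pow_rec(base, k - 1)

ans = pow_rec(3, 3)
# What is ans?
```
Call trace:
pow_rec(base=3, k=3)
  pow_rec(base=3, k=2)
    pow_rec(base=3, k=1)
      pow_rec(base=3, k=0)
      -> return 1
    -> return 3
  -> return 9
-> return 27

Final answer: 27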